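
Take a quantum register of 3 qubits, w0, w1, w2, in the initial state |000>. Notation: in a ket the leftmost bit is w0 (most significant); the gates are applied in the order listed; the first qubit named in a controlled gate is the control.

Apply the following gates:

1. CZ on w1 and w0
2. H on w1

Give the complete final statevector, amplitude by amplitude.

The final amplitudes are sqrt(2)/2 on |000>, sqrt(2)/2 on |010>, and 0 on every other basis state.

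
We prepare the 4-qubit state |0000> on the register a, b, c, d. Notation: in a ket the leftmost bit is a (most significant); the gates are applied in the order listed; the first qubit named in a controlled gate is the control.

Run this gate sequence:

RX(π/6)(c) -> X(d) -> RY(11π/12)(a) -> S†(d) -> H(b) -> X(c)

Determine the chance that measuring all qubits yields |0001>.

The probability of measuring |0001> is -sqrt(3)/16 - sqrt(6)/64 + sqrt(2)/64 + 1/8.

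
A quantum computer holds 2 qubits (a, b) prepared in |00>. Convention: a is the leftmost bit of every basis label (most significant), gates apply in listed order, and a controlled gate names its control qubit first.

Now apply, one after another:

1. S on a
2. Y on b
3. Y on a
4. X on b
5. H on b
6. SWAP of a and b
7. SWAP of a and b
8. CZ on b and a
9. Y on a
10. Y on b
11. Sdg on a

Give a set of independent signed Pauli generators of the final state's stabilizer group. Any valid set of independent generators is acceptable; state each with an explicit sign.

The stabilizer group can be generated by +IX, +ZI, among other valid generating sets.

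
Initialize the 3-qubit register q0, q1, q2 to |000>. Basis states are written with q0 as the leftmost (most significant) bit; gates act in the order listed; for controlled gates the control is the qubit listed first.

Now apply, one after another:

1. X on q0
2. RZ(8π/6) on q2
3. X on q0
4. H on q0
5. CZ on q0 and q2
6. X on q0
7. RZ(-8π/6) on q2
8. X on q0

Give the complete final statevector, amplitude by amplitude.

After the circuit, the state carries amplitude sqrt(2)/2 on |000>, sqrt(2)/2 on |100>, and 0 on every other basis state.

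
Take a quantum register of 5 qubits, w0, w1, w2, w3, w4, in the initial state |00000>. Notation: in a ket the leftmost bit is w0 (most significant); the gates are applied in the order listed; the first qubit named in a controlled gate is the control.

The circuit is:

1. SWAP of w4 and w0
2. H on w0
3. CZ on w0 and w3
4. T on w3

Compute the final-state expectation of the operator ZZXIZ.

The expectation value of ZZXIZ is 0.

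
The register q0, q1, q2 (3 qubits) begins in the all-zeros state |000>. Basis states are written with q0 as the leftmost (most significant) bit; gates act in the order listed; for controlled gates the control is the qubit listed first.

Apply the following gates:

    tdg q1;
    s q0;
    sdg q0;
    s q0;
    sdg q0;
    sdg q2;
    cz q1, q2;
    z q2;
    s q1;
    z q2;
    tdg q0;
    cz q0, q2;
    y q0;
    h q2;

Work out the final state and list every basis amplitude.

After the circuit, the state carries amplitude sqrt(2)*I/2 on |100>, sqrt(2)*I/2 on |101>, and 0 on every other basis state. Key observation: the block from step 2 through step 3 cancels to the identity and can be dropped.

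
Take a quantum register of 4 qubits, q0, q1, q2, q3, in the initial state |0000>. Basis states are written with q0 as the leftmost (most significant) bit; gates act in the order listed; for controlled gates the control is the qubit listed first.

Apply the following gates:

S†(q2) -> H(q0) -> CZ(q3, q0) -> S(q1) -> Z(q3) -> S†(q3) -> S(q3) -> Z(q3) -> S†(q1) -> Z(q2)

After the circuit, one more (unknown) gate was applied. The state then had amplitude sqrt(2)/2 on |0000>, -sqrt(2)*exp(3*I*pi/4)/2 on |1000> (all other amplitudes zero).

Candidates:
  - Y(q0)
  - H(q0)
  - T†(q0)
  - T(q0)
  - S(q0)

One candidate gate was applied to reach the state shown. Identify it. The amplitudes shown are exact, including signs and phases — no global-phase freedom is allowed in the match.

The applied gate was T†(q0). Key observation: the block from step 4 through step 9 cancels to the identity and can be dropped.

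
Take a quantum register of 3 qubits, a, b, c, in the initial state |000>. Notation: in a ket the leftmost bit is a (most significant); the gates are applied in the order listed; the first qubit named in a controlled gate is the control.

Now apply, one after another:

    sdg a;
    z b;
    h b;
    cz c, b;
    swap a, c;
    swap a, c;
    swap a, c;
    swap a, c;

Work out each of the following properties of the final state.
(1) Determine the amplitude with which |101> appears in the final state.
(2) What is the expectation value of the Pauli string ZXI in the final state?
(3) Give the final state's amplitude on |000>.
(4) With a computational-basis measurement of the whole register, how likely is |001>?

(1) The amplitude on |101> is 0. Key observation: gates 5-8 undo each other exactly, leaving only the rest of the circuit to track.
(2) The expectation value of ZXI is 1.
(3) The amplitude on |000> is sqrt(2)/2.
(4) The probability of measuring |001> is 0.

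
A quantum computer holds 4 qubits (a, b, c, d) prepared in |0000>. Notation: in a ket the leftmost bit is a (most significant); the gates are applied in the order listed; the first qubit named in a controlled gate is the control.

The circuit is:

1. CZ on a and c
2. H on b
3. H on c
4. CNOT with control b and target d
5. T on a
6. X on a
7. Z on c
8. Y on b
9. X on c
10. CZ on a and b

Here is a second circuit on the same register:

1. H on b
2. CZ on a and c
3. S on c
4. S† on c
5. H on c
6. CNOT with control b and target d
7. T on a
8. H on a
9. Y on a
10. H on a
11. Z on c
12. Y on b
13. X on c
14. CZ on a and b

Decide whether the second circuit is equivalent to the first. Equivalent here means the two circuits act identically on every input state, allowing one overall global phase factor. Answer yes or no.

No — the two circuits implement different unitaries, even allowing a global phase.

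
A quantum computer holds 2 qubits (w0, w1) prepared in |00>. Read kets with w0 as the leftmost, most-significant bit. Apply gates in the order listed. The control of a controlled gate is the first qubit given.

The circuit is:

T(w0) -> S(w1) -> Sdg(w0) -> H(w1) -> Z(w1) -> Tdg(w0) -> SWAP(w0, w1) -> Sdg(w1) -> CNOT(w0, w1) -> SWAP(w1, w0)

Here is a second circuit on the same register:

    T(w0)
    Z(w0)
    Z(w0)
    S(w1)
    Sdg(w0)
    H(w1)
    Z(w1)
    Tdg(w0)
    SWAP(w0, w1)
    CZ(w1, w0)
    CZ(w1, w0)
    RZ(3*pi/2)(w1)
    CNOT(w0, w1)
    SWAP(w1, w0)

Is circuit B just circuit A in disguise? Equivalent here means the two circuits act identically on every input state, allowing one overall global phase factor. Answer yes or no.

Yes: on every input state the two circuits agree up to one overall phase factor.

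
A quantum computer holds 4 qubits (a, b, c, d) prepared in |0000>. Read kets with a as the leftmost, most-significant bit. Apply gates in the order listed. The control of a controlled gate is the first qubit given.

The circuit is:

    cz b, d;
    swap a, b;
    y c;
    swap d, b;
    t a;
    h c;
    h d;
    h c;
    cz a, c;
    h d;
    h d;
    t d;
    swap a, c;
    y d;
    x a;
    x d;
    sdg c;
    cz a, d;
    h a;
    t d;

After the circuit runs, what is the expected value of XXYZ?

In the final state, XXYZ has expectation 0.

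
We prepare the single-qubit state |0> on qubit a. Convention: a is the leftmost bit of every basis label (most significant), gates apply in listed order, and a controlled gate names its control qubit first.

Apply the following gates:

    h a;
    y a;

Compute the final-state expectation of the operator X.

The observable X averages to -1.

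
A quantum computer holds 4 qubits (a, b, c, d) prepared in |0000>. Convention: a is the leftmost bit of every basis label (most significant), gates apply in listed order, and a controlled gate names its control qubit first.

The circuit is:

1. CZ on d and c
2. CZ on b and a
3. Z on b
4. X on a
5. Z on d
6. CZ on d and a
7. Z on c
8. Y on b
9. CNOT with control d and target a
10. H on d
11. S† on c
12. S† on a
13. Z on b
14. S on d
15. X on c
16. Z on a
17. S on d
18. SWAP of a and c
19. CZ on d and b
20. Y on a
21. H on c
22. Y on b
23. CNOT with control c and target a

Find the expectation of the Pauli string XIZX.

The expectation value of XIZX is 0.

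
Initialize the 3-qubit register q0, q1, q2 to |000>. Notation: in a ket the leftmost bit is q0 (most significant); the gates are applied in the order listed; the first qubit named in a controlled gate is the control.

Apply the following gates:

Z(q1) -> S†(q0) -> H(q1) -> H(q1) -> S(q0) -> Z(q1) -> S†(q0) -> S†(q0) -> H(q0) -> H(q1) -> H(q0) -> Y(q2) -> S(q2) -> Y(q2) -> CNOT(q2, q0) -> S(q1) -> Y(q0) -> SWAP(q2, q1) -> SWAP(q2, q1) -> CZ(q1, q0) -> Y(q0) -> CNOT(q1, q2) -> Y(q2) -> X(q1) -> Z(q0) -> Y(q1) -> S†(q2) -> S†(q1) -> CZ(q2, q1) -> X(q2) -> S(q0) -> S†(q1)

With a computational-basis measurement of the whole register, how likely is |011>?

A full measurement returns |011> with probability 1/2. Key observation: steps 1-6 multiply out to the identity, so the circuit reduces to the remaining gates.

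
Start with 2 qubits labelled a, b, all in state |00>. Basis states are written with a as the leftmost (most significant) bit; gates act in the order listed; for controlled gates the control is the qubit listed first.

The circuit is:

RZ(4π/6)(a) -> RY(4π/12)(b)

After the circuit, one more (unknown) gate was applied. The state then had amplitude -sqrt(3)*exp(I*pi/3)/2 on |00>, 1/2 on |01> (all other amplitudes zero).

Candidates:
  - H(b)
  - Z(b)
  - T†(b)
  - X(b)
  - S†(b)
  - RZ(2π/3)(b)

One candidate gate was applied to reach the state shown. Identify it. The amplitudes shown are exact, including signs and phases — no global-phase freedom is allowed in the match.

The applied gate was RZ(2π/3)(b).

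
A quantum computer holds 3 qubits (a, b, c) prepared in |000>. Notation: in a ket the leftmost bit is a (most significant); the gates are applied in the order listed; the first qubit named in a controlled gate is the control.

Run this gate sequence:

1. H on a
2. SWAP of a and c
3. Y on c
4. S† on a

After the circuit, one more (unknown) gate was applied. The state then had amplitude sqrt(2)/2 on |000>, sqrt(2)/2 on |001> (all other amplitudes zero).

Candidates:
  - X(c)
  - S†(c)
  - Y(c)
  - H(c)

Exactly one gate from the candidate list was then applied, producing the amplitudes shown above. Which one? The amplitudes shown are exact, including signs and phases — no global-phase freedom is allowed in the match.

The applied gate was Y(c).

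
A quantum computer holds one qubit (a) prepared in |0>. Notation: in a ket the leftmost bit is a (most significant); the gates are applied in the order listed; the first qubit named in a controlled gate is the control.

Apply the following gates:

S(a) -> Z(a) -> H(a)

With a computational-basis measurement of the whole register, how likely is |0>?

Outcome |0> occurs with probability 1/2.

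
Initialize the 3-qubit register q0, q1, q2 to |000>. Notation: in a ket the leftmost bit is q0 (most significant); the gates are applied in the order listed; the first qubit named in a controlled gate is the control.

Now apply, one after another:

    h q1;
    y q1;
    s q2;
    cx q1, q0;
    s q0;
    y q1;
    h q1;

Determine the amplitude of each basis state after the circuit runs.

After the circuit, the state carries amplitude 1/2 on |000>, 0 on |001>, -1/2 on |010>, 0 on |011>, I/2 on |100>, 0 on |101>, I/2 on |110>, 0 on |111>.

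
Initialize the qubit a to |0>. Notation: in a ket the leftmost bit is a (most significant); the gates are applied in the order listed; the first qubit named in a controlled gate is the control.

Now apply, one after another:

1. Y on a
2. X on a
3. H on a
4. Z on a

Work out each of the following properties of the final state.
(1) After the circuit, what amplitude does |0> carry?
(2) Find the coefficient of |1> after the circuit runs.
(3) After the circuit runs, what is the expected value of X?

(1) |0> carries amplitude sqrt(2)*I/2 in the final state.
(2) |1> carries amplitude -sqrt(2)*I/2 in the final state.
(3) In the final state, X has expectation -1.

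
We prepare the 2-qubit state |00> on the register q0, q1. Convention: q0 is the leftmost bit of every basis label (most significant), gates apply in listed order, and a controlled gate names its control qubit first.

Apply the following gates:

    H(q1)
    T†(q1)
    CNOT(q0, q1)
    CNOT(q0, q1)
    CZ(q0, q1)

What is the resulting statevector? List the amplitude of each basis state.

After the circuit, the state carries amplitude sqrt(2)/2 on |00>, -sqrt(2)*exp(3*I*pi/4)/2 on |01>, 0 on |10>, 0 on |11>.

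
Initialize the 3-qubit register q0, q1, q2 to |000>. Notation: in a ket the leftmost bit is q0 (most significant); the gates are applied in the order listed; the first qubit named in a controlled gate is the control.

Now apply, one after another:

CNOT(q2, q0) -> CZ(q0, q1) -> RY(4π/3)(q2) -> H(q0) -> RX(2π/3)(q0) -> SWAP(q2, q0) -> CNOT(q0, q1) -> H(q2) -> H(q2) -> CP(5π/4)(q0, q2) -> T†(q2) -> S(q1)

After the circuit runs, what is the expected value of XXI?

The observable XXI averages to -sqrt(6)/8.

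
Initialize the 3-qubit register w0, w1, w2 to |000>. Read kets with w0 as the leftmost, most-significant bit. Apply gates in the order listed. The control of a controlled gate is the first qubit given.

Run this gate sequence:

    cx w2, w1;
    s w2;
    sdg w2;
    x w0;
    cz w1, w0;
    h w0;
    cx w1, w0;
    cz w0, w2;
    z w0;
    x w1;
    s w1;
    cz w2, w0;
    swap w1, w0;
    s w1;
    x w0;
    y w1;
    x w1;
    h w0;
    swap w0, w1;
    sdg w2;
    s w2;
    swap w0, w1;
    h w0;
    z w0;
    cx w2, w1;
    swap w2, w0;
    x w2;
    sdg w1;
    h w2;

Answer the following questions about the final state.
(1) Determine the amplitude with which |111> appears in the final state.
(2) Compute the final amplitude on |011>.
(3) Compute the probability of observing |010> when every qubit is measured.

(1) |111> carries amplitude 0 in the final state. Key observation: steps 18-23 multiply out to the identity, so the circuit reduces to the remaining gates.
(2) |011> carries amplitude -1/2 in the final state.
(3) The probability of measuring |010> is 1/4.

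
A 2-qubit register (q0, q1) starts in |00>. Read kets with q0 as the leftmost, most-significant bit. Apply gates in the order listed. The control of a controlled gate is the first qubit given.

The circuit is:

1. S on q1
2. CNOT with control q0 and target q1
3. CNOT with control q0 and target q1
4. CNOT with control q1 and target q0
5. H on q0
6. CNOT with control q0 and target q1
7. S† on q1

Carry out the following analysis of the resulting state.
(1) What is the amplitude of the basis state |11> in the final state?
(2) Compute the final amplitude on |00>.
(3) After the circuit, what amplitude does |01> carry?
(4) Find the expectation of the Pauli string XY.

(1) The final state's coefficient on |11> equals -sqrt(2)*I/2.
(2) |00> carries amplitude sqrt(2)/2 in the final state.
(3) The final state's coefficient on |01> equals 0.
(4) In the final state, XY has expectation -1.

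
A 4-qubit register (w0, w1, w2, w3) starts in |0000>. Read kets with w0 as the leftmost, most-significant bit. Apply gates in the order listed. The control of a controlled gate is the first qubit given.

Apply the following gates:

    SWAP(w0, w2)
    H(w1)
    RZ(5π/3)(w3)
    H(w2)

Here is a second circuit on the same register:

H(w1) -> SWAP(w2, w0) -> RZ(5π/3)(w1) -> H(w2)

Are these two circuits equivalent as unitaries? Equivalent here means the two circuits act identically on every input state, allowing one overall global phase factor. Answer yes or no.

No: there is an input state on which the two circuits produce genuinely different outputs (not merely differing by a phase).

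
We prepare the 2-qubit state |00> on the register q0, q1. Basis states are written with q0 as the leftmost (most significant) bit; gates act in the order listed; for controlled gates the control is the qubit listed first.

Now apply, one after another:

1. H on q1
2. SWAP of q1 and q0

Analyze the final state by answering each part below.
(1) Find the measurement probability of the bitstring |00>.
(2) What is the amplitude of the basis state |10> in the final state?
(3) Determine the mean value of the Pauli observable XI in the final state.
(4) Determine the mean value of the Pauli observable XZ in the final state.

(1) The probability of measuring |00> is 1/2.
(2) The amplitude on |10> is sqrt(2)/2.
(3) The expectation value of XI is 1.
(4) The expectation value of XZ is 1.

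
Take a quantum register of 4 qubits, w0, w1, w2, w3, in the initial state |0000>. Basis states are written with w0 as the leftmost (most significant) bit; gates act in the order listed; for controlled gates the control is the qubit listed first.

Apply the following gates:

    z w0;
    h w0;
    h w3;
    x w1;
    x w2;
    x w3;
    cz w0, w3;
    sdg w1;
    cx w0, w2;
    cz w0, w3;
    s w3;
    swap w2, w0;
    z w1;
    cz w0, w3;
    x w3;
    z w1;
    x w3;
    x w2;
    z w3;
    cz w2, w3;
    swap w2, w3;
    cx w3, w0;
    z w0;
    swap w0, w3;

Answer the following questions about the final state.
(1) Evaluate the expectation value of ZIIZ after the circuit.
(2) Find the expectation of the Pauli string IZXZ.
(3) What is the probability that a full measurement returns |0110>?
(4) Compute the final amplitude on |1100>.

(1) In the final state, ZIIZ has expectation 0.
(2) The expectation value of IZXZ is 0.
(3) A full measurement returns |0110> with probability 1/4.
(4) The final state's coefficient on |1100> equals -I/2.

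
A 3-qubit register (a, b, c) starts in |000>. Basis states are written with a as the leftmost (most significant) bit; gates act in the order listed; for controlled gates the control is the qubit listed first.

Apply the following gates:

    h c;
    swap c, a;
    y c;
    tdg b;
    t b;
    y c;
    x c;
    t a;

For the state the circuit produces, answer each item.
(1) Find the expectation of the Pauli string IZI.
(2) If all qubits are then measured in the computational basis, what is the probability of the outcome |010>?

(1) The expectation value of IZI is 1. Key observation: gates 3-6 undo each other exactly, leaving only the rest of the circuit to track.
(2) Outcome |010> occurs with probability 0.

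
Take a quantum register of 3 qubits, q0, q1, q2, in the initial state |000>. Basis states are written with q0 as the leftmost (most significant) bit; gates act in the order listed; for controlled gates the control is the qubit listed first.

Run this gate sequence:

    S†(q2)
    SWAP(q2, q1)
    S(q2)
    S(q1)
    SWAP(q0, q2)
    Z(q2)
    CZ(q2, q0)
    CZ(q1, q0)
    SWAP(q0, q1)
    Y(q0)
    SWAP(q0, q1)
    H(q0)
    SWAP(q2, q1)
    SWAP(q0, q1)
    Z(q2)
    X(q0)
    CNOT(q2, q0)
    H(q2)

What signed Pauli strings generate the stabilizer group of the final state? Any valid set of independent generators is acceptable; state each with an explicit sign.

The stabilizer group can be generated by +IXI, -IIX, +ZII, among other valid generating sets.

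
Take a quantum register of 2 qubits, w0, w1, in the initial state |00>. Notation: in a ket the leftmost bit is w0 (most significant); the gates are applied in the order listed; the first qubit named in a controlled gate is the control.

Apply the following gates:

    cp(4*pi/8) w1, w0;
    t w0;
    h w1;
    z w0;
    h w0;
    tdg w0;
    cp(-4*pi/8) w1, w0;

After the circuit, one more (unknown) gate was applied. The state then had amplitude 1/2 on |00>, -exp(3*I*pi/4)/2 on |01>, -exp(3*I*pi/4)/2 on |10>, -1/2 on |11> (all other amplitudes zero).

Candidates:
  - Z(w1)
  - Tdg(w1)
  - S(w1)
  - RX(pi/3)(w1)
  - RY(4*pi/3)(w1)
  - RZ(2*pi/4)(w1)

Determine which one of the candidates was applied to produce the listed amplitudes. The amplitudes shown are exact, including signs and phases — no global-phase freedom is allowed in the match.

It was Tdg(w1) that produced the state shown.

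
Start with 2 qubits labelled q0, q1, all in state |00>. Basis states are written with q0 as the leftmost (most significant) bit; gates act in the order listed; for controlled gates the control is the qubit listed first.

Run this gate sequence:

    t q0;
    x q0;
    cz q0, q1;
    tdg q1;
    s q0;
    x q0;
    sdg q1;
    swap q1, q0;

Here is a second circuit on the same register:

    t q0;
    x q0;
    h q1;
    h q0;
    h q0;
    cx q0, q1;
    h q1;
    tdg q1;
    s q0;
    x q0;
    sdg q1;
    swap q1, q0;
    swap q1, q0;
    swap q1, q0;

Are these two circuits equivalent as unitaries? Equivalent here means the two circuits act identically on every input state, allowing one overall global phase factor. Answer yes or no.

Yes: on every input state the two circuits agree up to one overall phase factor.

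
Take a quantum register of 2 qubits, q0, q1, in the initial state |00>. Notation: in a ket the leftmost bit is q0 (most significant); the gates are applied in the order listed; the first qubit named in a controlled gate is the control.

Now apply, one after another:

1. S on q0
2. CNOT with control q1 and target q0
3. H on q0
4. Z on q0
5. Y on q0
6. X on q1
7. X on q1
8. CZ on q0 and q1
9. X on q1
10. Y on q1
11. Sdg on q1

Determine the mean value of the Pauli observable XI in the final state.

The expectation value of XI is 1. Key observation: gates 6-7 undo each other exactly, leaving only the rest of the circuit to track.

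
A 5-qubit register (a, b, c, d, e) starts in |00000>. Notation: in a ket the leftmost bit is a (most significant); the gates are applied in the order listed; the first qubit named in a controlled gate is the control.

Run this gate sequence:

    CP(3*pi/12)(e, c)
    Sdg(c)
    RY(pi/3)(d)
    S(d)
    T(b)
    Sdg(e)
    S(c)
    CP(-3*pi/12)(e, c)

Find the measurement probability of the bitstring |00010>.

Outcome |00010> occurs with probability 1/4.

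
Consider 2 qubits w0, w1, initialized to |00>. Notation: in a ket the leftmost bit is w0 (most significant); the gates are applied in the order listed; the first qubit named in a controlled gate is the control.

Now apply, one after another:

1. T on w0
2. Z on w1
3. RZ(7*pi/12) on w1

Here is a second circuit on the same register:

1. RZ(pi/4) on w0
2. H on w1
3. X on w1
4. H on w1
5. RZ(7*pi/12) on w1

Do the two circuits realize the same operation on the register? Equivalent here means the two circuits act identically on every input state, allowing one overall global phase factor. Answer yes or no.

Yes, they are equivalent — the unitaries differ by at most a global phase.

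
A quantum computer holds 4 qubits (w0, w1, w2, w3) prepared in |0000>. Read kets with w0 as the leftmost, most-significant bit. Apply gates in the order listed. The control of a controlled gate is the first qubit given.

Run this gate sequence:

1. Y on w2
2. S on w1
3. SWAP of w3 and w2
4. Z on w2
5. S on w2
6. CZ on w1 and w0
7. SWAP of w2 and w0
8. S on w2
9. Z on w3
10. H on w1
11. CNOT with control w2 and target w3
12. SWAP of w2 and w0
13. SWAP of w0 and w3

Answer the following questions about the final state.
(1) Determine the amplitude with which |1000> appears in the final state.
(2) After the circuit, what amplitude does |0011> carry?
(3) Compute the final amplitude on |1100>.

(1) The amplitude on |1000> is -sqrt(2)*I/2.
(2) The final state's coefficient on |0011> equals 0.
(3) The final state's coefficient on |1100> equals -sqrt(2)*I/2.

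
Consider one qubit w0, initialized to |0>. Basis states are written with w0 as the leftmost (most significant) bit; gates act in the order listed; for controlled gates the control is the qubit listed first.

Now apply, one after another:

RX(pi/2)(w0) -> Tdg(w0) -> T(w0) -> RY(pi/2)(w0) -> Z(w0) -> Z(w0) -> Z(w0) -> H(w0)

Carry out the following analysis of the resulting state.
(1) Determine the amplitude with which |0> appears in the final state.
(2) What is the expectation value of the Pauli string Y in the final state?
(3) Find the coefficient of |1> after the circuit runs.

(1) |0> carries amplitude sqrt(2)*I/2 in the final state.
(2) In the final state, Y has expectation -1.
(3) The final state's coefficient on |1> equals sqrt(2)/2.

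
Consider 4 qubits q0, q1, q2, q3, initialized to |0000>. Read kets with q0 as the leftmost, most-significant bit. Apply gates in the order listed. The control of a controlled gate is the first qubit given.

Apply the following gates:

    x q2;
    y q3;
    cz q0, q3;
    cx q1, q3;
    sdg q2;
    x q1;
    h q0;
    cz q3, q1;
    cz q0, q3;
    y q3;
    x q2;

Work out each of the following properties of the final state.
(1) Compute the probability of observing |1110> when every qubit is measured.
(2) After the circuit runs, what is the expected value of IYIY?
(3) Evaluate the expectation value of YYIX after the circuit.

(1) A full measurement returns |1110> with probability 0.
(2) The expectation value of IYIY is 0.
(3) In the final state, YYIX has expectation 0.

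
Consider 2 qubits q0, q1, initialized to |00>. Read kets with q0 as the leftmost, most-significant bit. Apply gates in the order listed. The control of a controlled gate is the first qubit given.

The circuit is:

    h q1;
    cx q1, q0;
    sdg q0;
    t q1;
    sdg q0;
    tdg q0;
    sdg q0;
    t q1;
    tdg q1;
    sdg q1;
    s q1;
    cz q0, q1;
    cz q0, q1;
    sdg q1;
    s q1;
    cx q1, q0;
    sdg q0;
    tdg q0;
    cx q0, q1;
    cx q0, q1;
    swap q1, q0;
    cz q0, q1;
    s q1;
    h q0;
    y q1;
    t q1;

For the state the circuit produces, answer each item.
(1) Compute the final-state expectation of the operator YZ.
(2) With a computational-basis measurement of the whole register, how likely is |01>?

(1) The observable YZ averages to 1. Key observation: steps 10-15 multiply out to the identity, so the circuit reduces to the remaining gates.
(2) The probability of measuring |01> is 1/2.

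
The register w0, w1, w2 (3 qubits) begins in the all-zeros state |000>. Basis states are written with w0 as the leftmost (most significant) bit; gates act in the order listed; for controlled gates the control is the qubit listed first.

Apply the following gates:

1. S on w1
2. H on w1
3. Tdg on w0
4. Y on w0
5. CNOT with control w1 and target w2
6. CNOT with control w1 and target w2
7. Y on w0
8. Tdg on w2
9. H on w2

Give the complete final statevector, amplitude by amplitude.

The final amplitudes are 1/2 on |000>, 1/2 on |001>, 1/2 on |010>, 1/2 on |011>, 0 on |100>, 0 on |101>, 0 on |110>, 0 on |111>. Key observation: steps 4-7 multiply out to the identity, so the circuit reduces to the remaining gates.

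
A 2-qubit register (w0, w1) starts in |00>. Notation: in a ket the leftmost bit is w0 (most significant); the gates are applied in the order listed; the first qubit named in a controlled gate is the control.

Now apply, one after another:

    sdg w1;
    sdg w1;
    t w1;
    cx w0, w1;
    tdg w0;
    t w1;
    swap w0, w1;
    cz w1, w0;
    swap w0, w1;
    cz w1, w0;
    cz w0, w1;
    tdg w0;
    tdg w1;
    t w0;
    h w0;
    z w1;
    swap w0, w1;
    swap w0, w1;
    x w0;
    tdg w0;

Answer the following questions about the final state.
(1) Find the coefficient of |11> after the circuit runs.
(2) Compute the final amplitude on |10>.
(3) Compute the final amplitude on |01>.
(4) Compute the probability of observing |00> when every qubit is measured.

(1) The amplitude on |11> is 0.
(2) |10> carries amplitude -sqrt(2)*exp(3*I*pi/4)/2 in the final state.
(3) The final state's coefficient on |01> equals 0.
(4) Outcome |00> occurs with probability 1/2.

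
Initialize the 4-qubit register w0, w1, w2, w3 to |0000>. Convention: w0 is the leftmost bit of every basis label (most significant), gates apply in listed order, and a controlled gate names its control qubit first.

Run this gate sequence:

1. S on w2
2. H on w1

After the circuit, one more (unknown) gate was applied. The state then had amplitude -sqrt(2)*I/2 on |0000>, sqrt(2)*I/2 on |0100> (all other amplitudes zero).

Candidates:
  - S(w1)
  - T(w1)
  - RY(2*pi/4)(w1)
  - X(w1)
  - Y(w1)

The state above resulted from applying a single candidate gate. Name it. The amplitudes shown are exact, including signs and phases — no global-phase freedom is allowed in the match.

The unique candidate consistent with the amplitudes is Y(w1).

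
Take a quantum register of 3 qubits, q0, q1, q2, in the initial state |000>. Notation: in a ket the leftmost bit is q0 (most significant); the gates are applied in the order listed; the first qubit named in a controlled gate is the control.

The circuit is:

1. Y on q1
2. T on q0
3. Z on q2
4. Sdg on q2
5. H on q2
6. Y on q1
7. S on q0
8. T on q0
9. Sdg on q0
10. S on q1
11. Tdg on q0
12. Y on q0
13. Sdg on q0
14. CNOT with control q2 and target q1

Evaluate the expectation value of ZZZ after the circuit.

In the final state, ZZZ has expectation -1.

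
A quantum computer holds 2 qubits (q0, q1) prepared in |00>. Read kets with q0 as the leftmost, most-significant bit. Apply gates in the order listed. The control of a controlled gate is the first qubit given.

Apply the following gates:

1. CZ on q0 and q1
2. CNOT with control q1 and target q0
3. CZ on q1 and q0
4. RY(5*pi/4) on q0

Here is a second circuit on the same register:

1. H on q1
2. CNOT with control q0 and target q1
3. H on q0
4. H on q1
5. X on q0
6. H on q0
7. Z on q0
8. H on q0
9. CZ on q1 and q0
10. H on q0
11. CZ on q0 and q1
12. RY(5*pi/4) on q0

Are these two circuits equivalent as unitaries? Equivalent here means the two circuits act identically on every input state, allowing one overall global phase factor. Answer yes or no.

Yes, they are equivalent — the unitaries differ by at most a global phase.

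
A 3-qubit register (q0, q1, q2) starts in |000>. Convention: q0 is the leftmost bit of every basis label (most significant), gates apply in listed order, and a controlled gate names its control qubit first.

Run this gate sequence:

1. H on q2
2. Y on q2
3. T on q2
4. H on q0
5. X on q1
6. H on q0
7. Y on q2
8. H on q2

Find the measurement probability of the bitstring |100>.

A full measurement returns |100> with probability 0.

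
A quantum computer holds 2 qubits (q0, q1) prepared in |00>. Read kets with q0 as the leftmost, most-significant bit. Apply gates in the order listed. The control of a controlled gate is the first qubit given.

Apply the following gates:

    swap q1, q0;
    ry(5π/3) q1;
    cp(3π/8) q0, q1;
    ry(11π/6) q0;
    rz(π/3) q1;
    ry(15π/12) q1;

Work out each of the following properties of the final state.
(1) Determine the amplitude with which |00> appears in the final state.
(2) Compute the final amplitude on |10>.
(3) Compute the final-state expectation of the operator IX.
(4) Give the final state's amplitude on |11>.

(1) |00> carries amplitude (sqrt(12 - 6*sqrt(2))/16 + 3*sqrt(4 - 2*sqrt(2))/16 + sqrt(sqrt(2) + 2)*(-sqrt(6) - sqrt(2))*exp(I*pi/3)/16)*exp(5*I*pi/6) in the final state.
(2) The final state's coefficient on |10> equals (-3*sqrt(4 - 2*sqrt(2))/16 + sqrt(12 - 6*sqrt(2))/16 + (-sqrt(2) + sqrt(6))*sqrt(sqrt(2) + 2)*exp(I*pi/3)/16)*exp(5*I*pi/6).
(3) In the final state, IX has expectation -sqrt(2)/4 + sqrt(6)/8.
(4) |11> carries amplitude (-sqrt(6*sqrt(2) + 12)/16 + 3*sqrt(2*sqrt(2) + 4)/16 + sqrt(2 - sqrt(2))*(-sqrt(2) + sqrt(6))*exp(I*pi/3)/16)*exp(5*I*pi/6) in the final state.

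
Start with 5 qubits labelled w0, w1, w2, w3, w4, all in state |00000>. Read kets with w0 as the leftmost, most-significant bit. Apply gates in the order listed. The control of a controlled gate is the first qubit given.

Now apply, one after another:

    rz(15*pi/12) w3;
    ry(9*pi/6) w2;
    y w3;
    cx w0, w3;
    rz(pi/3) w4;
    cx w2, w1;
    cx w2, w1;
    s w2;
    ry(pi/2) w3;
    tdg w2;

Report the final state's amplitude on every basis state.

The resulting statevector has amplitude -exp(17*I*pi/24)/2 on |00000>, exp(17*I*pi/24)/2 on |00010>, exp(23*I*pi/24)/2 on |00100>, -exp(23*I*pi/24)/2 on |00110>, and 0 on every other basis state. Key observation: the block from step 6 through step 7 cancels to the identity and can be dropped.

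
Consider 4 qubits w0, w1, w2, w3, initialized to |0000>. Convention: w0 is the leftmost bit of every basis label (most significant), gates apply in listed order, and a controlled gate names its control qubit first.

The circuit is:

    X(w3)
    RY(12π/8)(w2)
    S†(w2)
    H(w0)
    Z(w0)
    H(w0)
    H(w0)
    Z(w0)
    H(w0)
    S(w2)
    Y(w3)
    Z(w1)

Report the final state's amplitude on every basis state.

After the circuit, the state carries amplitude sqrt(2)*I/2 on |0000>, -sqrt(2)*I/2 on |0010>, and 0 on every other basis state. Key observation: gates 3-10 undo each other exactly, leaving only the rest of the circuit to track.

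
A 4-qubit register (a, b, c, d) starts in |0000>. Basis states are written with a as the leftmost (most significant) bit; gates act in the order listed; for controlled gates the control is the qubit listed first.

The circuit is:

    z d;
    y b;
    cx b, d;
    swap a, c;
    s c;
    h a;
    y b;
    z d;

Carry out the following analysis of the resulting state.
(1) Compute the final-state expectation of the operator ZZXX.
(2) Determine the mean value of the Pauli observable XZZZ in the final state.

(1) In the final state, ZZXX has expectation 0.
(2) In the final state, XZZZ has expectation -1.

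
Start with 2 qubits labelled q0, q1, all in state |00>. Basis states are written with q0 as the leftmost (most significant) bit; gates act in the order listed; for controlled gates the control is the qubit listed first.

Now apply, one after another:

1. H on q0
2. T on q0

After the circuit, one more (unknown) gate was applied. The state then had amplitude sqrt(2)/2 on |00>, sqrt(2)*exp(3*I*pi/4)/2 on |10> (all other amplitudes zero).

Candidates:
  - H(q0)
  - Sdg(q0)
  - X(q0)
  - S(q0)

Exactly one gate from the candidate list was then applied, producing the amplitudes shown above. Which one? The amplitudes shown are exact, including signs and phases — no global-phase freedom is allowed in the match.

The applied gate was S(q0).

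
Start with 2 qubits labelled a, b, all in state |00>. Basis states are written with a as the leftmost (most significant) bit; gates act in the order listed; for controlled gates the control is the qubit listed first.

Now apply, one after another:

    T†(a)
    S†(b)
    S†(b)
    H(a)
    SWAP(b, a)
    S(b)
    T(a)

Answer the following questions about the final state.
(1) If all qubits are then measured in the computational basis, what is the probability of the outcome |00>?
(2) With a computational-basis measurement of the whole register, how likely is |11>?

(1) A full measurement returns |00> with probability 1/2.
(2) A full measurement returns |11> with probability 0.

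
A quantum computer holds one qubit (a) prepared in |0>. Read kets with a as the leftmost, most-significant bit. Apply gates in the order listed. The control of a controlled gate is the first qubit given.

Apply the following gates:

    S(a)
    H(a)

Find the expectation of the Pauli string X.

The expectation value of X is 1.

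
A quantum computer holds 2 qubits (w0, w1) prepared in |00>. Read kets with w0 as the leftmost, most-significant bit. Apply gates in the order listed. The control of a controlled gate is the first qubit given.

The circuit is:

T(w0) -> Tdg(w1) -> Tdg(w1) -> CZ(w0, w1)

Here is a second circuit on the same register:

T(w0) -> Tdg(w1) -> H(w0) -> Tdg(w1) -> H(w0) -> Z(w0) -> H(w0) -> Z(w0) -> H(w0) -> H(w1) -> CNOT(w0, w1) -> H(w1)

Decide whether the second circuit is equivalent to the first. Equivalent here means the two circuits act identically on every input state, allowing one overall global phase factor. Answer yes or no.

No: there is an input state on which the two circuits produce genuinely different outputs (not merely differing by a phase).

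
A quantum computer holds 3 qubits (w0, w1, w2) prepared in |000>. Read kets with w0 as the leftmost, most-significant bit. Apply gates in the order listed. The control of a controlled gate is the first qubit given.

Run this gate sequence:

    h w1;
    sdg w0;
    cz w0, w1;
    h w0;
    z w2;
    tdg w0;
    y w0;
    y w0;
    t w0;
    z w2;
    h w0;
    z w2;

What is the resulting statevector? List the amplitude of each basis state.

After the circuit, the state carries amplitude sqrt(2)/2 on |000>, sqrt(2)/2 on |010>, and 0 on every other basis state. Key observation: the block from step 4 through step 11 cancels to the identity and can be dropped.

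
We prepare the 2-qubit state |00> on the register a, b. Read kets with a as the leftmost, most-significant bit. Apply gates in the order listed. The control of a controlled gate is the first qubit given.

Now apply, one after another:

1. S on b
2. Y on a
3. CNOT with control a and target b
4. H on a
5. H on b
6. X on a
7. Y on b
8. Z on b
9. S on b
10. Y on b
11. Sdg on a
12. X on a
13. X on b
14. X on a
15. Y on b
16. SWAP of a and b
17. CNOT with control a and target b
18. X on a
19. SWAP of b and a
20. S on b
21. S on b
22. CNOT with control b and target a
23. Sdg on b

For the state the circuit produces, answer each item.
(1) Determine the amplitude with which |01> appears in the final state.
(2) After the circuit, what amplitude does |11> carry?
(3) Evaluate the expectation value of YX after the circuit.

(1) The amplitude on |01> is -I/2.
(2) The amplitude on |11> is -1/2.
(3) In the final state, YX has expectation -1.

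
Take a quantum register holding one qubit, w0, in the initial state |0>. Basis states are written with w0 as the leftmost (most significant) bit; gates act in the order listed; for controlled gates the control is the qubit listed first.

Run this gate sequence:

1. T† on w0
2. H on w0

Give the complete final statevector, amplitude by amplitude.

The resulting statevector has amplitude sqrt(2)/2 on |0>, sqrt(2)/2 on |1>.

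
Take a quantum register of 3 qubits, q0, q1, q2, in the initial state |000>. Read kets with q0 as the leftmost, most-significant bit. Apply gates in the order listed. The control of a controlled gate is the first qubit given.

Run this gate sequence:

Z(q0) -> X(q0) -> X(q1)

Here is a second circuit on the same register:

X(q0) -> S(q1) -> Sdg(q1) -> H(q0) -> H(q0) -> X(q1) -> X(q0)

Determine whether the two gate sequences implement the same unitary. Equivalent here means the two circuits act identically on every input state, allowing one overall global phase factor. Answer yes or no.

No, they are not equivalent — no single phase factor reconciles the two unitaries.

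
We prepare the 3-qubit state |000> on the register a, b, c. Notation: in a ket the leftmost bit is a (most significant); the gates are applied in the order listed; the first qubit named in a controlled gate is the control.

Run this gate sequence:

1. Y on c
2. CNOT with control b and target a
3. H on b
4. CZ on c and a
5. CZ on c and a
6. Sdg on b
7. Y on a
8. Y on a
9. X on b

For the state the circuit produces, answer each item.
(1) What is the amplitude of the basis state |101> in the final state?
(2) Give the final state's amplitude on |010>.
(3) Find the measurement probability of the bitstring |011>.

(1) The amplitude on |101> is 0.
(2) The amplitude on |010> is 0.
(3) The probability of measuring |011> is 1/2.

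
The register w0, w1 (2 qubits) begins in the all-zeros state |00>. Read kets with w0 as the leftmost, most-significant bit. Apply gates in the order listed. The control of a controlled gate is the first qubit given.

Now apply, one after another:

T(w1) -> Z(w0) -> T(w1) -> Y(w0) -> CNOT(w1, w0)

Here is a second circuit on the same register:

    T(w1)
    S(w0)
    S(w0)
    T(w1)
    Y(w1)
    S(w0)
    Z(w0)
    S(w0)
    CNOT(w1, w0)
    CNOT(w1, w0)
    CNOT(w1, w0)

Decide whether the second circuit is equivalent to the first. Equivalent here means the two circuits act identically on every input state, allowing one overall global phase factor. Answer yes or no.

No: there is an input state on which the two circuits produce genuinely different outputs (not merely differing by a phase).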